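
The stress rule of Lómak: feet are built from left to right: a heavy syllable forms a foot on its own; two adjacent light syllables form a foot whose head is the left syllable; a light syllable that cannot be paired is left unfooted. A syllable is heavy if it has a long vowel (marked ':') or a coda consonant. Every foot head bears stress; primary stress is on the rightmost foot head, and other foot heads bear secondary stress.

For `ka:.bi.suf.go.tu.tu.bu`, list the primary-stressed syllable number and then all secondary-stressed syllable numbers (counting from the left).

primary 6, secondary 1, 3, 4

Weights: 1 ka: H, 2 bi L, 3 suf H, 4 go L, 5 tu L, 6 tu L, 7 bu L.
Parse left to right (heavy = foot alone; LL = one foot; stranded L unfooted): (ˈka:) bi (ˈsuf) (ˈgo.tu) (ˈtu.bu).
Foot heads: 1, 3, 4, 6.
Primary stress on the rightmost head = syllable 6.
Secondary stress on 1, 3, 4: ˌka:.bi.ˌsuf.ˌgo.tu.ˈtu.bu.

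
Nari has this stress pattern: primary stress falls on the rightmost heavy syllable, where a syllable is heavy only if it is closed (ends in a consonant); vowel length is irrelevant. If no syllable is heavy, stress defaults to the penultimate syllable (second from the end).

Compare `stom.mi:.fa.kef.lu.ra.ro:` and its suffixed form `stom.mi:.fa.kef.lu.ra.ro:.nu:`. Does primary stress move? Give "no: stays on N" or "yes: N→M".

no: stays on 4

Base `stom.mi:.fa.kef.lu.ra.ro:` (7 syllables):
  Weights: 1 stom H, 2 mi: L, 3 fa L, 4 kef H, 5 lu L, 6 ra L, 7 ro: L.
  Heavy syllables in the domain: 1, 4. The rightmost is syllable 4 (kef).
  → primary stress on syllable 4.
Suffixed `stom.mi:.fa.kef.lu.ra.ro:.nu:` (8 syllables):
  Weights: 1 stom H, 2 mi: L, 3 fa L, 4 kef H, 5 lu L, 6 ra L, 7 ro: L, 8 nu: L.
  Heavy syllables in the domain: 1, 4. The rightmost is syllable 4 (kef).
  → primary stress on syllable 4.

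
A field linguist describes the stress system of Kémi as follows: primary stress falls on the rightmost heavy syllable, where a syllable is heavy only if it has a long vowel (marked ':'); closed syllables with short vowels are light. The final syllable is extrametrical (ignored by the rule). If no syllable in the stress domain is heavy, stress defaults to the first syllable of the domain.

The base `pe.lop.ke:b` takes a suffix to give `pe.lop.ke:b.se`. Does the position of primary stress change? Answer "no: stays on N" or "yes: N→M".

Base `pe.lop.ke:b` (3 syllables):
  The final syllable (3, ke:b) is extrametrical; the stress domain is syllables 1–2.
  Weights: 1 pe L, 2 lop L.
  No heavy syllable in the domain; default to the first syllable of the domain = syllable 1.
  → primary stress on syllable 1.
Suffixed `pe.lop.ke:b.se` (4 syllables):
  The final syllable (4, se) is extrametrical; the stress domain is syllables 1–3.
  Weights: 1 pe L, 2 lop L, 3 ke:b H.
  Heavy syllables in the domain: 3. The rightmost is syllable 3 (ke:b).
  → primary stress on syllable 3.

yes: 1→3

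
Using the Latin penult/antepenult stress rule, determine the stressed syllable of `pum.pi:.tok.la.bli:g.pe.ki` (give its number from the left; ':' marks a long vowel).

Classical Latin: stress the penult if heavy (long vowel or closed), else the antepenult.
Weights: 5 bli:g H, 6 pe L, 7 ki L.
The penult (syllable 6, pe) is light, so stress falls on the antepenult (syllable 5, bli:g).
Stress on syllable 5: pum.pi:.tok.la.ˈbli:g.pe.ki.

5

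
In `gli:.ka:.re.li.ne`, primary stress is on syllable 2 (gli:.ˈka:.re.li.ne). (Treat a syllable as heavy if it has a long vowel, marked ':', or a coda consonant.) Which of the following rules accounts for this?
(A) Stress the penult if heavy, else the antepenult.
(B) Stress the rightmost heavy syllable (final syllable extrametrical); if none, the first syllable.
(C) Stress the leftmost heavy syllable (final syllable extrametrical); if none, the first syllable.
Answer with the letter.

Rule A → syllable 3 (observed: 2).
Rule B → syllable 2 ✓.
Rule C → syllable 1 (observed: 2).

B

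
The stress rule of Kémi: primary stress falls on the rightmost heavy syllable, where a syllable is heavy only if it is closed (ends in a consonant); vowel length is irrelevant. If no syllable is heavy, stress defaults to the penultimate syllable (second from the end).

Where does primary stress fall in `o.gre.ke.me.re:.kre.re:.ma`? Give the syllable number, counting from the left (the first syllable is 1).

Weights: 1 o L, 2 gre L, 3 ke L, 4 me L, 5 re: L, 6 kre L, 7 re: L, 8 ma L.
No heavy syllable in the domain; default to the penultimate syllable (second from the end) = syllable 7.
Primary stress: syllable 7 → o.gre.ke.me.re:.kre.ˈre:.ma.

7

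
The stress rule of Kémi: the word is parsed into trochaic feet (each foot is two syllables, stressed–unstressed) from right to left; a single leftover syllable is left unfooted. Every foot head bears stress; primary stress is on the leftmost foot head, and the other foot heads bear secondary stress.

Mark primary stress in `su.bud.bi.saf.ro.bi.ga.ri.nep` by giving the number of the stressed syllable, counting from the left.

2

Parse right to left into trochaic (ˈσσ) feet: su (ˈbud.bi) (ˈsaf.ro) (ˈbi.ga) (ˈri.nep). Syllable 1 is left unfooted.
Foot heads (stressed positions): 2, 4, 6, 8.
End Rule Leftmost: primary stress on the leftmost head = syllable 2.
Primary stress: syllable 2 → su.ˈbud.bi.saf.ro.bi.ga.ri.nep.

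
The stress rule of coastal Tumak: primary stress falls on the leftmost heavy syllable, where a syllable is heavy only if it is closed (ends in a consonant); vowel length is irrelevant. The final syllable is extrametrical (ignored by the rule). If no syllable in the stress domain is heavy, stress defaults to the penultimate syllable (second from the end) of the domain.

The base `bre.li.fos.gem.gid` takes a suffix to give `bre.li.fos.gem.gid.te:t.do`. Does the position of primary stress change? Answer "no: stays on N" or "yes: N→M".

no: stays on 3

Base `bre.li.fos.gem.gid` (5 syllables):
  The final syllable (5, gid) is extrametrical; the stress domain is syllables 1–4.
  Weights: 1 bre L, 2 li L, 3 fos H, 4 gem H.
  Heavy syllables in the domain: 3, 4. The leftmost is syllable 3 (fos).
  → primary stress on syllable 3.
Suffixed `bre.li.fos.gem.gid.te:t.do` (7 syllables):
  The final syllable (7, do) is extrametrical; the stress domain is syllables 1–6.
  Weights: 1 bre L, 2 li L, 3 fos H, 4 gem H, 5 gid H, 6 te:t H.
  Heavy syllables in the domain: 3, 4, 5, 6. The leftmost is syllable 3 (fos).
  → primary stress on syllable 3.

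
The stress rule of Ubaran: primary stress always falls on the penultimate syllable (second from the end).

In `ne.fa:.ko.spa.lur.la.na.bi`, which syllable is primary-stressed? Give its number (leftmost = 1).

7

The word has 8 syllables; the penultimate syllable (second from the end) is syllable 7 (na).
Primary stress: syllable 7 → ne.fa:.ko.spa.lur.la.ˈna.bi.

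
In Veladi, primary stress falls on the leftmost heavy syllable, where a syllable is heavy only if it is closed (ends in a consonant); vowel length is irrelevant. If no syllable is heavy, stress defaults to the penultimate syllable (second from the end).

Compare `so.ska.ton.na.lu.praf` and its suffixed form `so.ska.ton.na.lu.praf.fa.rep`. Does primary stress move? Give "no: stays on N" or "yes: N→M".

no: stays on 3

Base `so.ska.ton.na.lu.praf` (6 syllables):
  Weights: 1 so L, 2 ska L, 3 ton H, 4 na L, 5 lu L, 6 praf H.
  Heavy syllables in the domain: 3, 6. The leftmost is syllable 3 (ton).
  → primary stress on syllable 3.
Suffixed `so.ska.ton.na.lu.praf.fa.rep` (8 syllables):
  Weights: 1 so L, 2 ska L, 3 ton H, 4 na L, 5 lu L, 6 praf H, 7 fa L, 8 rep H.
  Heavy syllables in the domain: 3, 6, 8. The leftmost is syllable 3 (ton).
  → primary stress on syllable 3.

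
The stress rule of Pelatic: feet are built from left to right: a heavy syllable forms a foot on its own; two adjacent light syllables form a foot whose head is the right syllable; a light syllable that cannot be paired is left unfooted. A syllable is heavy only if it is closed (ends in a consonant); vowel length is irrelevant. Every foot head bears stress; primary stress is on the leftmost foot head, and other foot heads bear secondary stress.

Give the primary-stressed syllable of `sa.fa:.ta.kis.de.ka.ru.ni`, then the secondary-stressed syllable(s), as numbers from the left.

Weights: 1 sa L, 2 fa: L, 3 ta L, 4 kis H, 5 de L, 6 ka L, 7 ru L, 8 ni L.
Parse left to right (heavy = foot alone; LL = one foot; stranded L unfooted): (sa.ˈfa:) ta (ˈkis) (de.ˈka) (ru.ˈni).
Foot heads: 2, 4, 6, 8.
Primary stress on the leftmost head = syllable 2.
Secondary stress on 4, 6, 8: sa.ˈfa:.ta.ˌkis.de.ˌka.ru.ˌni.

primary 2, secondary 4, 6, 8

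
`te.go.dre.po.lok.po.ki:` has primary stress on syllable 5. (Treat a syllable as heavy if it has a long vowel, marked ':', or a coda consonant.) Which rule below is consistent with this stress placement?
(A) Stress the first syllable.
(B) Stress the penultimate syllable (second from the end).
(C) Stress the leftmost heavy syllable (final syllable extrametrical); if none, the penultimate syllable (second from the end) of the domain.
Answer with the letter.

Rule A → syllable 1 (observed: 5).
Rule B → syllable 6 (observed: 5).
Rule C → syllable 5 ✓.

C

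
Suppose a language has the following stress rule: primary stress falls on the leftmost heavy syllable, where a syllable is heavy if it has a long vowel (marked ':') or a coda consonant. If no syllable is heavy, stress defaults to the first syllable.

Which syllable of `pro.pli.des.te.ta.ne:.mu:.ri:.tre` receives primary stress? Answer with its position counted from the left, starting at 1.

Weights: 1 pro L, 2 pli L, 3 des H, 4 te L, 5 ta L, 6 ne: H, 7 mu: H, 8 ri: H, 9 tre L.
Heavy syllables in the domain: 3, 6, 7, 8. The leftmost is syllable 3 (des).
Primary stress: syllable 3 → pro.pli.ˈdes.te.ta.ne:.mu:.ri:.tre.

3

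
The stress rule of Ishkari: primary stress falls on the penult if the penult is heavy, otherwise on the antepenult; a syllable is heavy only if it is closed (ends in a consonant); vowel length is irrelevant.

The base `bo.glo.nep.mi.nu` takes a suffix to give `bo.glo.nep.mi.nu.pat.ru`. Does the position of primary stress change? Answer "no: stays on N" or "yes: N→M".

Base `bo.glo.nep.mi.nu` (5 syllables):
  Weights: 3 nep H, 4 mi L, 5 nu L.
  The penult (syllable 4, mi) is light, so stress falls on the antepenult (syllable 3, nep).
  → primary stress on syllable 3.
Suffixed `bo.glo.nep.mi.nu.pat.ru` (7 syllables):
  Weights: 5 nu L, 6 pat H, 7 ru L.
  The penult (syllable 6, pat) is heavy, so it takes stress.
  → primary stress on syllable 6.

yes: 3→6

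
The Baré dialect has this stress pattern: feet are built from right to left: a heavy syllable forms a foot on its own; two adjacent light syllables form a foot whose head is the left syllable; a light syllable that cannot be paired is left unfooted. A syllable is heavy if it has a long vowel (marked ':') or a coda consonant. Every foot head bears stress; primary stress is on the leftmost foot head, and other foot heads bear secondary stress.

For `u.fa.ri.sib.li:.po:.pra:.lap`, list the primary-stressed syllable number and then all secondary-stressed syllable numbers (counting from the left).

primary 2, secondary 4, 5, 6, 7, 8

Weights: 1 u L, 2 fa L, 3 ri L, 4 sib H, 5 li: H, 6 po: H, 7 pra: H, 8 lap H.
Parse right to left (heavy = foot alone; LL = one foot; stranded L unfooted): u (ˈfa.ri) (ˈsib) (ˈli:) (ˈpo:) (ˈpra:) (ˈlap).
Foot heads: 2, 4, 5, 6, 7, 8.
Primary stress on the leftmost head = syllable 2.
Secondary stress on 4, 5, 6, 7, 8: u.ˈfa.ri.ˌsib.ˌli:.ˌpo:.ˌpra:.ˌlap.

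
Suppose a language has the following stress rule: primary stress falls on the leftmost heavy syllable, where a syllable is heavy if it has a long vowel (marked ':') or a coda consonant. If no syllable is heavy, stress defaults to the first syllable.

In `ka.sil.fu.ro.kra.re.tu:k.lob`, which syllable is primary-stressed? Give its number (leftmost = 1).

Weights: 1 ka L, 2 sil H, 3 fu L, 4 ro L, 5 kra L, 6 re L, 7 tu:k H, 8 lob H.
Heavy syllables in the domain: 2, 7, 8. The leftmost is syllable 2 (sil).
Primary stress: syllable 2 → ka.ˈsil.fu.ro.kra.re.tu:k.lob.

2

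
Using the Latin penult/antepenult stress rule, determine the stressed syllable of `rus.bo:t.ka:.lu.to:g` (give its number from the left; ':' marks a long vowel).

Classical Latin: stress the penult if heavy (long vowel or closed), else the antepenult.
Weights: 3 ka: H, 4 lu L, 5 to:g H.
The penult (syllable 4, lu) is light, so stress falls on the antepenult (syllable 3, ka:).
Stress on syllable 3: rus.bo:t.ˈka:.lu.to:g.

3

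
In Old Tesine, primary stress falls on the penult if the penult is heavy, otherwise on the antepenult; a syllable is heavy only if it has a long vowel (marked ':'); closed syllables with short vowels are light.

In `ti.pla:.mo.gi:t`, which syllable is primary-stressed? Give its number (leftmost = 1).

2

Weights: 2 pla: H, 3 mo L, 4 gi:t H.
The penult (syllable 3, mo) is light, so stress falls on the antepenult (syllable 2, pla:).
Primary stress: syllable 2 → ti.ˈpla:.mo.gi:t.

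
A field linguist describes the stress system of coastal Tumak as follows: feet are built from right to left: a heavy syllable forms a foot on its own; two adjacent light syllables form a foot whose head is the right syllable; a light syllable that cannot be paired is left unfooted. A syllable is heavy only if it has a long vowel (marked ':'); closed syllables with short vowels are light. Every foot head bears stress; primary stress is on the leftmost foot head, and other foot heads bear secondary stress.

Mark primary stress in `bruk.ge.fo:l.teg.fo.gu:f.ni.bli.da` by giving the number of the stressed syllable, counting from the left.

Weights: 1 bruk L, 2 ge L, 3 fo:l H, 4 teg L, 5 fo L, 6 gu:f H, 7 ni L, 8 bli L, 9 da L.
Parse right to left (heavy = foot alone; LL = one foot; stranded L unfooted): (bruk.ˈge) (ˈfo:l) (teg.ˈfo) (ˈgu:f) ni (bli.ˈda).
Foot heads: 2, 3, 5, 6, 9.
Primary stress on the leftmost head = syllable 2.
Primary stress: syllable 2 → bruk.ˈge.fo:l.teg.fo.gu:f.ni.bli.da.

2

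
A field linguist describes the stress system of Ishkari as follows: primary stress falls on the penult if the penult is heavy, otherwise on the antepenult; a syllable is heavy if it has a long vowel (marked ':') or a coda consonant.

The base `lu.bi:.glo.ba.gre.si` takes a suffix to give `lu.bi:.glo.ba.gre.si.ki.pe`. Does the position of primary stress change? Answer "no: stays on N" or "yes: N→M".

Base `lu.bi:.glo.ba.gre.si` (6 syllables):
  Weights: 4 ba L, 5 gre L, 6 si L.
  The penult (syllable 5, gre) is light, so stress falls on the antepenult (syllable 4, ba).
  → primary stress on syllable 4.
Suffixed `lu.bi:.glo.ba.gre.si.ki.pe` (8 syllables):
  Weights: 6 si L, 7 ki L, 8 pe L.
  The penult (syllable 7, ki) is light, so stress falls on the antepenult (syllable 6, si).
  → primary stress on syllable 6.

yes: 4→6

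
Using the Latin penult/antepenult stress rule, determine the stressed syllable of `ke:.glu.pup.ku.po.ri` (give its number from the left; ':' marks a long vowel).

4

Classical Latin: stress the penult if heavy (long vowel or closed), else the antepenult.
Weights: 4 ku L, 5 po L, 6 ri L.
The penult (syllable 5, po) is light, so stress falls on the antepenult (syllable 4, ku).
Stress on syllable 4: ke:.glu.pup.ˈku.po.ri.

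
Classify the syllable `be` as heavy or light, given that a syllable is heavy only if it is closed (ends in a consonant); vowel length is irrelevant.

light

`be`: short vowel, open (no coda). Open (no coda) → light.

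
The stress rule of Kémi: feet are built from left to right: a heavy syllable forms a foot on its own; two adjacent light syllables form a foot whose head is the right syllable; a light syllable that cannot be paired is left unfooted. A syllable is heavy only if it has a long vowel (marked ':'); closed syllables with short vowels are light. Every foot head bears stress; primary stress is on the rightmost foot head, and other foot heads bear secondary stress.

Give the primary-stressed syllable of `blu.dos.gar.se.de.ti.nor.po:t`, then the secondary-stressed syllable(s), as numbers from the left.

primary 8, secondary 2, 4, 6

Weights: 1 blu L, 2 dos L, 3 gar L, 4 se L, 5 de L, 6 ti L, 7 nor L, 8 po:t H.
Parse left to right (heavy = foot alone; LL = one foot; stranded L unfooted): (blu.ˈdos) (gar.ˈse) (de.ˈti) nor (ˈpo:t).
Foot heads: 2, 4, 6, 8.
Primary stress on the rightmost head = syllable 8.
Secondary stress on 2, 4, 6: blu.ˌdos.gar.ˌse.de.ˌti.nor.ˈpo:t.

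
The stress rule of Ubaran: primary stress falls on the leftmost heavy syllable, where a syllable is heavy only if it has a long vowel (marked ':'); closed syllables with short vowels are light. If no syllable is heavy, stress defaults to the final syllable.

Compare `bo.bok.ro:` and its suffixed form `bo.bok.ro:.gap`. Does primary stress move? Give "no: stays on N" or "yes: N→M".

Base `bo.bok.ro:` (3 syllables):
  Weights: 1 bo L, 2 bok L, 3 ro: H.
  Heavy syllables in the domain: 3. The leftmost is syllable 3 (ro:).
  → primary stress on syllable 3.
Suffixed `bo.bok.ro:.gap` (4 syllables):
  Weights: 1 bo L, 2 bok L, 3 ro: H, 4 gap L.
  Heavy syllables in the domain: 3. The leftmost is syllable 3 (ro:).
  → primary stress on syllable 3.

no: stays on 3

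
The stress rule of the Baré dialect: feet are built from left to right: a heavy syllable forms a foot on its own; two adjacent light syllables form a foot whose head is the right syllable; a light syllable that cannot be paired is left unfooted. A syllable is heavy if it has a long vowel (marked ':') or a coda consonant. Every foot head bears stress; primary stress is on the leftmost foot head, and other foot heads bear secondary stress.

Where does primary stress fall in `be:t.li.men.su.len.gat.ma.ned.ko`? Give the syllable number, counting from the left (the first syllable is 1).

1

Weights: 1 be:t H, 2 li L, 3 men H, 4 su L, 5 len H, 6 gat H, 7 ma L, 8 ned H, 9 ko L.
Parse left to right (heavy = foot alone; LL = one foot; stranded L unfooted): (ˈbe:t) li (ˈmen) su (ˈlen) (ˈgat) ma (ˈned) ko.
Foot heads: 1, 3, 5, 6, 8.
Primary stress on the leftmost head = syllable 1.
Primary stress: syllable 1 → ˈbe:t.li.men.su.len.gat.ma.ned.ko.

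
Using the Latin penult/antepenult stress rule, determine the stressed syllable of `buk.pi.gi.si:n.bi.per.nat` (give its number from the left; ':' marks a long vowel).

Classical Latin: stress the penult if heavy (long vowel or closed), else the antepenult.
Weights: 5 bi L, 6 per H, 7 nat H.
The penult (syllable 6, per) is heavy, so it takes stress.
Stress on syllable 6: buk.pi.gi.si:n.bi.ˈper.nat.

6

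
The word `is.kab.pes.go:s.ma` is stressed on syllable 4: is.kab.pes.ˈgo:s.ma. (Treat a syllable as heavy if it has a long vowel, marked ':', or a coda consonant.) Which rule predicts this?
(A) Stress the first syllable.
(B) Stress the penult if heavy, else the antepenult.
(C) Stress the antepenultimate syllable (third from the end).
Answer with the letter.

B

Rule A → syllable 1 (observed: 4).
Rule B → syllable 4 ✓.
Rule C → syllable 3 (observed: 4).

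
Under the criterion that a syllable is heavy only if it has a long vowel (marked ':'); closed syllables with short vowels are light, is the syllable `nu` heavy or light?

light

`nu`: short vowel, open (no coda). Short vowel → light.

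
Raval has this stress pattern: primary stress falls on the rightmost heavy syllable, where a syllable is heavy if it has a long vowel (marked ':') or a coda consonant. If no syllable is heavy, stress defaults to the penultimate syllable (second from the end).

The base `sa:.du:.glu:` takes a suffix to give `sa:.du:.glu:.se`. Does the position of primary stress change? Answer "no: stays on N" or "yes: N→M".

Base `sa:.du:.glu:` (3 syllables):
  Weights: 1 sa: H, 2 du: H, 3 glu: H.
  Heavy syllables in the domain: 1, 2, 3. The rightmost is syllable 3 (glu:).
  → primary stress on syllable 3.
Suffixed `sa:.du:.glu:.se` (4 syllables):
  Weights: 1 sa: H, 2 du: H, 3 glu: H, 4 se L.
  Heavy syllables in the domain: 1, 2, 3. The rightmost is syllable 3 (glu:).
  → primary stress on syllable 3.

no: stays on 3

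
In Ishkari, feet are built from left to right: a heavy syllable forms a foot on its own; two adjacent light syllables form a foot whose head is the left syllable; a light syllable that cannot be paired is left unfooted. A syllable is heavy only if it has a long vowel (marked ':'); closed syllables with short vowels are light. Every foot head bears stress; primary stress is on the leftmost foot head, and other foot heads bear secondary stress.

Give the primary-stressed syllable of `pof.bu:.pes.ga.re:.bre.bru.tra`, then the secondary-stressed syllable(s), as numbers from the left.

Weights: 1 pof L, 2 bu: H, 3 pes L, 4 ga L, 5 re: H, 6 bre L, 7 bru L, 8 tra L.
Parse left to right (heavy = foot alone; LL = one foot; stranded L unfooted): pof (ˈbu:) (ˈpes.ga) (ˈre:) (ˈbre.bru) tra.
Foot heads: 2, 3, 5, 6.
Primary stress on the leftmost head = syllable 2.
Secondary stress on 3, 5, 6: pof.ˈbu:.ˌpes.ga.ˌre:.ˌbre.bru.tra.

primary 2, secondary 3, 5, 6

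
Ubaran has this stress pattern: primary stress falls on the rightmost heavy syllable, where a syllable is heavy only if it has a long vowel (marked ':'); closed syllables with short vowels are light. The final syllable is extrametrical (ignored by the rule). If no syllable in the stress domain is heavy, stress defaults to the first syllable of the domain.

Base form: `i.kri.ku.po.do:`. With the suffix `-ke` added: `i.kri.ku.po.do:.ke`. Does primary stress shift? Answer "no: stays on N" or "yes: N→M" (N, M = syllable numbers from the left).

Base `i.kri.ku.po.do:` (5 syllables):
  The final syllable (5, do:) is extrametrical; the stress domain is syllables 1–4.
  Weights: 1 i L, 2 kri L, 3 ku L, 4 po L.
  No heavy syllable in the domain; default to the first syllable of the domain = syllable 1.
  → primary stress on syllable 1.
Suffixed `i.kri.ku.po.do:.ke` (6 syllables):
  The final syllable (6, ke) is extrametrical; the stress domain is syllables 1–5.
  Weights: 1 i L, 2 kri L, 3 ku L, 4 po L, 5 do: H.
  Heavy syllables in the domain: 5. The rightmost is syllable 5 (do:).
  → primary stress on syllable 5.

yes: 1→5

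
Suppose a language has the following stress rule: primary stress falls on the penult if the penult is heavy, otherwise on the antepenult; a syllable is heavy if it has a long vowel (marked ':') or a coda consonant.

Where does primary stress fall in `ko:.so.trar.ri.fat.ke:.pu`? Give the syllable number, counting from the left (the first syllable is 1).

Weights: 5 fat H, 6 ke: H, 7 pu L.
The penult (syllable 6, ke:) is heavy, so it takes stress.
Primary stress: syllable 6 → ko:.so.trar.ri.fat.ˈke:.pu.

6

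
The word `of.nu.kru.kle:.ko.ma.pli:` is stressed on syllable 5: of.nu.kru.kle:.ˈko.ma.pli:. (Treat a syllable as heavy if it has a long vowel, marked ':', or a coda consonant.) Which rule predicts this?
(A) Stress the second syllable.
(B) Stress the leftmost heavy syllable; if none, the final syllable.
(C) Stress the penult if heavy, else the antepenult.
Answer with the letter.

Rule A → syllable 2 (observed: 5).
Rule B → syllable 1 (observed: 5).
Rule C → syllable 5 ✓.

C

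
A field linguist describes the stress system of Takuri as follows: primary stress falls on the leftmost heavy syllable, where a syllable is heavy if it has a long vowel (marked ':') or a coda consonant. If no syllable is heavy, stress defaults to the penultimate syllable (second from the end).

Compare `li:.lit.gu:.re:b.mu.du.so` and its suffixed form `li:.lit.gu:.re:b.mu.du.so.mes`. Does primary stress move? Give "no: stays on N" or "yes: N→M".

no: stays on 1

Base `li:.lit.gu:.re:b.mu.du.so` (7 syllables):
  Weights: 1 li: H, 2 lit H, 3 gu: H, 4 re:b H, 5 mu L, 6 du L, 7 so L.
  Heavy syllables in the domain: 1, 2, 3, 4. The leftmost is syllable 1 (li:).
  → primary stress on syllable 1.
Suffixed `li:.lit.gu:.re:b.mu.du.so.mes` (8 syllables):
  Weights: 1 li: H, 2 lit H, 3 gu: H, 4 re:b H, 5 mu L, 6 du L, 7 so L, 8 mes H.
  Heavy syllables in the domain: 1, 2, 3, 4, 8. The leftmost is syllable 1 (li:).
  → primary stress on syllable 1.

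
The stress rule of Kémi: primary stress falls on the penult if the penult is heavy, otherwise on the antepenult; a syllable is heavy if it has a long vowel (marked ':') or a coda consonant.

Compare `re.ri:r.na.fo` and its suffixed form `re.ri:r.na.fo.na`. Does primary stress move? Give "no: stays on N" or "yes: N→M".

yes: 2→3

Base `re.ri:r.na.fo` (4 syllables):
  Weights: 2 ri:r H, 3 na L, 4 fo L.
  The penult (syllable 3, na) is light, so stress falls on the antepenult (syllable 2, ri:r).
  → primary stress on syllable 2.
Suffixed `re.ri:r.na.fo.na` (5 syllables):
  Weights: 3 na L, 4 fo L, 5 na L.
  The penult (syllable 4, fo) is light, so stress falls on the antepenult (syllable 3, na).
  → primary stress on syllable 3.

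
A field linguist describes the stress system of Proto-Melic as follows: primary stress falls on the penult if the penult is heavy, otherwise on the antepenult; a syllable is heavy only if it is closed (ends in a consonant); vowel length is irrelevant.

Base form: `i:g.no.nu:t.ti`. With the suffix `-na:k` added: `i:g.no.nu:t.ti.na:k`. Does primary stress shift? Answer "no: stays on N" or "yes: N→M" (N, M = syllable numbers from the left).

Base `i:g.no.nu:t.ti` (4 syllables):
  Weights: 2 no L, 3 nu:t H, 4 ti L.
  The penult (syllable 3, nu:t) is heavy, so it takes stress.
  → primary stress on syllable 3.
Suffixed `i:g.no.nu:t.ti.na:k` (5 syllables):
  Weights: 3 nu:t H, 4 ti L, 5 na:k H.
  The penult (syllable 4, ti) is light, so stress falls on the antepenult (syllable 3, nu:t).
  → primary stress on syllable 3.

no: stays on 3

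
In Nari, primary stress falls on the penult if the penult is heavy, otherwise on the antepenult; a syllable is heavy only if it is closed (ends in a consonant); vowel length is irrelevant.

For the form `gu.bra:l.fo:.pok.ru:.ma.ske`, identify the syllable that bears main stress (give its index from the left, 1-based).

5

Weights: 5 ru: L, 6 ma L, 7 ske L.
The penult (syllable 6, ma) is light, so stress falls on the antepenult (syllable 5, ru:).
Primary stress: syllable 5 → gu.bra:l.fo:.pok.ˈru:.ma.ske.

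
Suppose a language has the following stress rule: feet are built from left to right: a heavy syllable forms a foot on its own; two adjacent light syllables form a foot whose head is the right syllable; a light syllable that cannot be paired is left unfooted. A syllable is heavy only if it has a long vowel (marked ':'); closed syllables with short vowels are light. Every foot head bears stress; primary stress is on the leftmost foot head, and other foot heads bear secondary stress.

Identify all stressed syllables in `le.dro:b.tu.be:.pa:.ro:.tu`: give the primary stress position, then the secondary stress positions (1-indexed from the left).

Weights: 1 le L, 2 dro:b H, 3 tu L, 4 be: H, 5 pa: H, 6 ro: H, 7 tu L.
Parse left to right (heavy = foot alone; LL = one foot; stranded L unfooted): le (ˈdro:b) tu (ˈbe:) (ˈpa:) (ˈro:) tu.
Foot heads: 2, 4, 5, 6.
Primary stress on the leftmost head = syllable 2.
Secondary stress on 4, 5, 6: le.ˈdro:b.tu.ˌbe:.ˌpa:.ˌro:.tu.

primary 2, secondary 4, 5, 6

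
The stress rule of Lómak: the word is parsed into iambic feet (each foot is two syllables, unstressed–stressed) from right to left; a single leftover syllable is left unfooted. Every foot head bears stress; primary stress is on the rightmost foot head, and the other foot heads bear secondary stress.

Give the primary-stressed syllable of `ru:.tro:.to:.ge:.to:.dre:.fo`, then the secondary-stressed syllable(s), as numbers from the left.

primary 7, secondary 3, 5

Parse right to left into iambic (σˈσ) feet: ru: (tro:.ˈto:) (ge:.ˈto:) (dre:.ˈfo). Syllable 1 is left unfooted.
Foot heads (stressed positions): 3, 5, 7.
End Rule Rightmost: primary stress on the rightmost head = syllable 7.
Secondary stress on 3, 5: ru:.tro:.ˌto:.ge:.ˌto:.dre:.ˈfo.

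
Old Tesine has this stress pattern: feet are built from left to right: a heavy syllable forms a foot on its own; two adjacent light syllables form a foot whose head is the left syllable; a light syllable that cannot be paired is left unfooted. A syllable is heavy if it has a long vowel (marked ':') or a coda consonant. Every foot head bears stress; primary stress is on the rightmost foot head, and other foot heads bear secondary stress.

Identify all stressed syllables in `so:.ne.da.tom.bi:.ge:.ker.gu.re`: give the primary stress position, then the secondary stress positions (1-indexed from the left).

primary 8, secondary 1, 2, 4, 5, 6, 7

Weights: 1 so: H, 2 ne L, 3 da L, 4 tom H, 5 bi: H, 6 ge: H, 7 ker H, 8 gu L, 9 re L.
Parse left to right (heavy = foot alone; LL = one foot; stranded L unfooted): (ˈso:) (ˈne.da) (ˈtom) (ˈbi:) (ˈge:) (ˈker) (ˈgu.re).
Foot heads: 1, 2, 4, 5, 6, 7, 8.
Primary stress on the rightmost head = syllable 8.
Secondary stress on 1, 2, 4, 5, 6, 7: ˌso:.ˌne.da.ˌtom.ˌbi:.ˌge:.ˌker.ˈgu.re.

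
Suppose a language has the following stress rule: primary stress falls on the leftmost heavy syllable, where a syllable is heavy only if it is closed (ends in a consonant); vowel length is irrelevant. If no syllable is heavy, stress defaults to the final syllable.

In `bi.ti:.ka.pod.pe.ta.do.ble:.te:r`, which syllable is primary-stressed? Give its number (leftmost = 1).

Weights: 1 bi L, 2 ti: L, 3 ka L, 4 pod H, 5 pe L, 6 ta L, 7 do L, 8 ble: L, 9 te:r H.
Heavy syllables in the domain: 4, 9. The leftmost is syllable 4 (pod).
Primary stress: syllable 4 → bi.ti:.ka.ˈpod.pe.ta.do.ble:.te:r.

4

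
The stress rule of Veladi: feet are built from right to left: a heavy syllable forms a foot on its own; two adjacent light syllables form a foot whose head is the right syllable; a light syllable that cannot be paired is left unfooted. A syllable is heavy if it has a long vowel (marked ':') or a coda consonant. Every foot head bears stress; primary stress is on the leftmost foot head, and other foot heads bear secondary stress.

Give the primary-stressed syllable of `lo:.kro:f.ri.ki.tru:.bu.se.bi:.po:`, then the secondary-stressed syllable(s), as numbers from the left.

primary 1, secondary 2, 4, 5, 7, 8, 9

Weights: 1 lo: H, 2 kro:f H, 3 ri L, 4 ki L, 5 tru: H, 6 bu L, 7 se L, 8 bi: H, 9 po: H.
Parse right to left (heavy = foot alone; LL = one foot; stranded L unfooted): (ˈlo:) (ˈkro:f) (ri.ˈki) (ˈtru:) (bu.ˈse) (ˈbi:) (ˈpo:).
Foot heads: 1, 2, 4, 5, 7, 8, 9.
Primary stress on the leftmost head = syllable 1.
Secondary stress on 2, 4, 5, 7, 8, 9: ˈlo:.ˌkro:f.ri.ˌki.ˌtru:.bu.ˌse.ˌbi:.ˌpo:.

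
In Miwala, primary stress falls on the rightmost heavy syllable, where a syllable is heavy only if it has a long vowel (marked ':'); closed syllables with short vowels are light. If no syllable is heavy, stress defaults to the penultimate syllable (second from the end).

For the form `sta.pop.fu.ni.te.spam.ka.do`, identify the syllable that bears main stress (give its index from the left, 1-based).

7

Weights: 1 sta L, 2 pop L, 3 fu L, 4 ni L, 5 te L, 6 spam L, 7 ka L, 8 do L.
No heavy syllable in the domain; default to the penultimate syllable (second from the end) = syllable 7.
Primary stress: syllable 7 → sta.pop.fu.ni.te.spam.ˈka.do.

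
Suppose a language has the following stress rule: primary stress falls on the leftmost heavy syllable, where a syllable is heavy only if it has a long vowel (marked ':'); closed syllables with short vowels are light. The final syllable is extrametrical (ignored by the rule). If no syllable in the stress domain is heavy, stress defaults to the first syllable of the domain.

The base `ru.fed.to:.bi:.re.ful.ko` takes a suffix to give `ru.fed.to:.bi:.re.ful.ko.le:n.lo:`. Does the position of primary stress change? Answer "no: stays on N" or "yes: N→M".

Base `ru.fed.to:.bi:.re.ful.ko` (7 syllables):
  The final syllable (7, ko) is extrametrical; the stress domain is syllables 1–6.
  Weights: 1 ru L, 2 fed L, 3 to: H, 4 bi: H, 5 re L, 6 ful L.
  Heavy syllables in the domain: 3, 4. The leftmost is syllable 3 (to:).
  → primary stress on syllable 3.
Suffixed `ru.fed.to:.bi:.re.ful.ko.le:n.lo:` (9 syllables):
  The final syllable (9, lo:) is extrametrical; the stress domain is syllables 1–8.
  Weights: 1 ru L, 2 fed L, 3 to: H, 4 bi: H, 5 re L, 6 ful L, 7 ko L, 8 le:n H.
  Heavy syllables in the domain: 3, 4, 8. The leftmost is syllable 3 (to:).
  → primary stress on syllable 3.

no: stays on 3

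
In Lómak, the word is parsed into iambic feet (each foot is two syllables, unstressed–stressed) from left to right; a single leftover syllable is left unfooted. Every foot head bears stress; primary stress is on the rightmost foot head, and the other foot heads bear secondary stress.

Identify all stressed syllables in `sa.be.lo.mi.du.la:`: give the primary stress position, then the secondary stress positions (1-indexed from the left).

primary 6, secondary 2, 4

Parse left to right into iambic (σˈσ) feet: (sa.ˈbe) (lo.ˈmi) (du.ˈla:).
Foot heads (stressed positions): 2, 4, 6.
End Rule Rightmost: primary stress on the rightmost head = syllable 6.
Secondary stress on 2, 4: sa.ˌbe.lo.ˌmi.du.ˈla:.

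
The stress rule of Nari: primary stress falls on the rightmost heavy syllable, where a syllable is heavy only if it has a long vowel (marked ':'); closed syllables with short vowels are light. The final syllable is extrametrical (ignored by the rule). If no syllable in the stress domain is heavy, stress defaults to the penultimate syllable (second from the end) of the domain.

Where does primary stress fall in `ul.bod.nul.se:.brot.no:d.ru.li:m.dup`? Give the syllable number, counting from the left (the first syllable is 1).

The final syllable (9, dup) is extrametrical; the stress domain is syllables 1–8.
Weights: 1 ul L, 2 bod L, 3 nul L, 4 se: H, 5 brot L, 6 no:d H, 7 ru L, 8 li:m H.
Heavy syllables in the domain: 4, 6, 8. The rightmost is syllable 8 (li:m).
Primary stress: syllable 8 → ul.bod.nul.se:.brot.no:d.ru.ˈli:m.dup.

8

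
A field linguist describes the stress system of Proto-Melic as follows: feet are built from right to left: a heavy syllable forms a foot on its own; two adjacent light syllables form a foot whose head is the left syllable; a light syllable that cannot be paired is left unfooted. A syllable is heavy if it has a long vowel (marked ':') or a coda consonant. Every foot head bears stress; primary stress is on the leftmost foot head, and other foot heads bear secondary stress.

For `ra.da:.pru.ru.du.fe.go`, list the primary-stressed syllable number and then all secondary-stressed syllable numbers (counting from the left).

primary 2, secondary 4, 6

Weights: 1 ra L, 2 da: H, 3 pru L, 4 ru L, 5 du L, 6 fe L, 7 go L.
Parse right to left (heavy = foot alone; LL = one foot; stranded L unfooted): ra (ˈda:) pru (ˈru.du) (ˈfe.go).
Foot heads: 2, 4, 6.
Primary stress on the leftmost head = syllable 2.
Secondary stress on 4, 6: ra.ˈda:.pru.ˌru.du.ˌfe.go.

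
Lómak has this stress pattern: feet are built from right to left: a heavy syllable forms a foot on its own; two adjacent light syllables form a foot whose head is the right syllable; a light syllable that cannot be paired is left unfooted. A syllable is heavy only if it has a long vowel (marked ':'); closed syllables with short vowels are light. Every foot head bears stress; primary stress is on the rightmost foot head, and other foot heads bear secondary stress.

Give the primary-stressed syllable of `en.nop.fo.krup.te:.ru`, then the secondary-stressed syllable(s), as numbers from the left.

primary 5, secondary 2, 4

Weights: 1 en L, 2 nop L, 3 fo L, 4 krup L, 5 te: H, 6 ru L.
Parse right to left (heavy = foot alone; LL = one foot; stranded L unfooted): (en.ˈnop) (fo.ˈkrup) (ˈte:) ru.
Foot heads: 2, 4, 5.
Primary stress on the rightmost head = syllable 5.
Secondary stress on 2, 4: en.ˌnop.fo.ˌkrup.ˈte:.ru.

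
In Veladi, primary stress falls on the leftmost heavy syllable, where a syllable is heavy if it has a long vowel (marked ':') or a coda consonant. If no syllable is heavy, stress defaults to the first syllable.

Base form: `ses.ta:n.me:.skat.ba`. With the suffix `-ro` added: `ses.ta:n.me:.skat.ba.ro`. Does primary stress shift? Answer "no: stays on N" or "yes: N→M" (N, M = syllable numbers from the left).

no: stays on 1

Base `ses.ta:n.me:.skat.ba` (5 syllables):
  Weights: 1 ses H, 2 ta:n H, 3 me: H, 4 skat H, 5 ba L.
  Heavy syllables in the domain: 1, 2, 3, 4. The leftmost is syllable 1 (ses).
  → primary stress on syllable 1.
Suffixed `ses.ta:n.me:.skat.ba.ro` (6 syllables):
  Weights: 1 ses H, 2 ta:n H, 3 me: H, 4 skat H, 5 ba L, 6 ro L.
  Heavy syllables in the domain: 1, 2, 3, 4. The leftmost is syllable 1 (ses).
  → primary stress on syllable 1.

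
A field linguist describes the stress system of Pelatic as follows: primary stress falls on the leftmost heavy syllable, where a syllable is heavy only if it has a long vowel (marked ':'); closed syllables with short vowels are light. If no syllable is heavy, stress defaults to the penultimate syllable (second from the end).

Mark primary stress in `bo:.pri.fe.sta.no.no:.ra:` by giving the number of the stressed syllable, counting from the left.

Weights: 1 bo: H, 2 pri L, 3 fe L, 4 sta L, 5 no L, 6 no: H, 7 ra: H.
Heavy syllables in the domain: 1, 6, 7. The leftmost is syllable 1 (bo:).
Primary stress: syllable 1 → ˈbo:.pri.fe.sta.no.no:.ra:.

1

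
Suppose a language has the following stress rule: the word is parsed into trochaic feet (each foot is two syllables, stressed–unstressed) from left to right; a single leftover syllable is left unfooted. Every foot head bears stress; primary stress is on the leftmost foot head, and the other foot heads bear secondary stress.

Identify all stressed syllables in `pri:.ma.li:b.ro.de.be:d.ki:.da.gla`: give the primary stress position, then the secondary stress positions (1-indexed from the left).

primary 1, secondary 3, 5, 7

Parse left to right into trochaic (ˈσσ) feet: (ˈpri:.ma) (ˈli:b.ro) (ˈde.be:d) (ˈki:.da) gla. Syllable 9 is left unfooted.
Foot heads (stressed positions): 1, 3, 5, 7.
End Rule Leftmost: primary stress on the leftmost head = syllable 1.
Secondary stress on 3, 5, 7: ˈpri:.ma.ˌli:b.ro.ˌde.be:d.ˌki:.da.gla.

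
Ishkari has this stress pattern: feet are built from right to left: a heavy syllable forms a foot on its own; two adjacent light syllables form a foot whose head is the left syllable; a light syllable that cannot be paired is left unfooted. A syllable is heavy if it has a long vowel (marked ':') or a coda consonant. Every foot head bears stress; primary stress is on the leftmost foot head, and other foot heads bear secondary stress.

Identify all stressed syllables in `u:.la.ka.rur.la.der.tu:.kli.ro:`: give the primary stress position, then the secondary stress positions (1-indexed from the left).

primary 1, secondary 2, 4, 6, 7, 9

Weights: 1 u: H, 2 la L, 3 ka L, 4 rur H, 5 la L, 6 der H, 7 tu: H, 8 kli L, 9 ro: H.
Parse right to left (heavy = foot alone; LL = one foot; stranded L unfooted): (ˈu:) (ˈla.ka) (ˈrur) la (ˈder) (ˈtu:) kli (ˈro:).
Foot heads: 1, 2, 4, 6, 7, 9.
Primary stress on the leftmost head = syllable 1.
Secondary stress on 2, 4, 6, 7, 9: ˈu:.ˌla.ka.ˌrur.la.ˌder.ˌtu:.kli.ˌro:.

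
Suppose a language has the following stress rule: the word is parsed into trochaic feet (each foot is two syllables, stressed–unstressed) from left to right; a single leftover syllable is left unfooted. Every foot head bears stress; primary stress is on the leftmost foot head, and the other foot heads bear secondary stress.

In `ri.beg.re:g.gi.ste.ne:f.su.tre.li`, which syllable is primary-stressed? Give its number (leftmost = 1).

Parse left to right into trochaic (ˈσσ) feet: (ˈri.beg) (ˈre:g.gi) (ˈste.ne:f) (ˈsu.tre) li. Syllable 9 is left unfooted.
Foot heads (stressed positions): 1, 3, 5, 7.
End Rule Leftmost: primary stress on the leftmost head = syllable 1.
Primary stress: syllable 1 → ˈri.beg.re:g.gi.ste.ne:f.su.tre.li.

1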